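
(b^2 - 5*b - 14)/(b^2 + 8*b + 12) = (b - 7)/(b + 6)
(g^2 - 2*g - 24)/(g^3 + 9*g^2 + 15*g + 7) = (g^2 - 2*g - 24)/(g^3 + 9*g^2 + 15*g + 7)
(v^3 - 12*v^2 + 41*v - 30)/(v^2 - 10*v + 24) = (v^2 - 6*v + 5)/(v - 4)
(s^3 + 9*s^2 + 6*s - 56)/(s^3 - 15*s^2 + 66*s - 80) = (s^2 + 11*s + 28)/(s^2 - 13*s + 40)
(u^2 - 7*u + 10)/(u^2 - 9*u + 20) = (u - 2)/(u - 4)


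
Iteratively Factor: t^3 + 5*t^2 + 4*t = (t + 1)*(t^2 + 4*t) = t*(t + 1)*(t + 4)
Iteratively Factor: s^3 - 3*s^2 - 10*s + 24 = (s - 2)*(s^2 - s - 12) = (s - 2)*(s + 3)*(s - 4)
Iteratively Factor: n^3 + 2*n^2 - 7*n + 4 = (n + 4)*(n^2 - 2*n + 1) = (n - 1)*(n + 4)*(n - 1)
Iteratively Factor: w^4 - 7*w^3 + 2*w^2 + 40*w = (w - 4)*(w^3 - 3*w^2 - 10*w) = w*(w - 4)*(w^2 - 3*w - 10) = w*(w - 5)*(w - 4)*(w + 2)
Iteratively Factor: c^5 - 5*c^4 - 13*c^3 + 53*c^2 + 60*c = (c)*(c^4 - 5*c^3 - 13*c^2 + 53*c + 60) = c*(c - 5)*(c^3 - 13*c - 12) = c*(c - 5)*(c - 4)*(c^2 + 4*c + 3) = c*(c - 5)*(c - 4)*(c + 1)*(c + 3)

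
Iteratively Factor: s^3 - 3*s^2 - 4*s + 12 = (s - 3)*(s^2 - 4) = (s - 3)*(s + 2)*(s - 2)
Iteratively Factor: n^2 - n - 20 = (n - 5)*(n + 4)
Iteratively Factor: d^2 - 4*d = (d)*(d - 4)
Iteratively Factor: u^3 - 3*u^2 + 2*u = (u - 2)*(u^2 - u) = (u - 2)*(u - 1)*(u)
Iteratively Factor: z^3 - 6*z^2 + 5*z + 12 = (z - 3)*(z^2 - 3*z - 4) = (z - 3)*(z + 1)*(z - 4)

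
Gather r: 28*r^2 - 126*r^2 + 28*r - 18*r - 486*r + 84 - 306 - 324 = -98*r^2 - 476*r - 546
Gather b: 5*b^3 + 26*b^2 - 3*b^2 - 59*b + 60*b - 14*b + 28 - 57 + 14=5*b^3 + 23*b^2 - 13*b - 15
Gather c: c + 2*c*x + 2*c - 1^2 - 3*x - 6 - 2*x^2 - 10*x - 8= c*(2*x + 3) - 2*x^2 - 13*x - 15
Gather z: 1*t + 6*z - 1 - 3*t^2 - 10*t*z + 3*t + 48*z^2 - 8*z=-3*t^2 + 4*t + 48*z^2 + z*(-10*t - 2) - 1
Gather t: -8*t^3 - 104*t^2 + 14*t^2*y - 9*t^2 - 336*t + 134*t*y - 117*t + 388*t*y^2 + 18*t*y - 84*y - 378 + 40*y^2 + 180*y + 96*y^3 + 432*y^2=-8*t^3 + t^2*(14*y - 113) + t*(388*y^2 + 152*y - 453) + 96*y^3 + 472*y^2 + 96*y - 378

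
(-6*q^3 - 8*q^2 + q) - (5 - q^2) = -6*q^3 - 7*q^2 + q - 5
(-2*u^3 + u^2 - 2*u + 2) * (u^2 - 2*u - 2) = -2*u^5 + 5*u^4 + 4*u^2 - 4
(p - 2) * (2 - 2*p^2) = -2*p^3 + 4*p^2 + 2*p - 4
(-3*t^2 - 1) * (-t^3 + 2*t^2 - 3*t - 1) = 3*t^5 - 6*t^4 + 10*t^3 + t^2 + 3*t + 1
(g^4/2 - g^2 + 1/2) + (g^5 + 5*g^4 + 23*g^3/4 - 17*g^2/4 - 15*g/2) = g^5 + 11*g^4/2 + 23*g^3/4 - 21*g^2/4 - 15*g/2 + 1/2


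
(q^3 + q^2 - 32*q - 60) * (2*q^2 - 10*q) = 2*q^5 - 8*q^4 - 74*q^3 + 200*q^2 + 600*q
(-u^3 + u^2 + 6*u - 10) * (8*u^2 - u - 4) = -8*u^5 + 9*u^4 + 51*u^3 - 90*u^2 - 14*u + 40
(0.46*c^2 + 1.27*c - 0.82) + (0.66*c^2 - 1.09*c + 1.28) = 1.12*c^2 + 0.18*c + 0.46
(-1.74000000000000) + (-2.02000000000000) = -3.76000000000000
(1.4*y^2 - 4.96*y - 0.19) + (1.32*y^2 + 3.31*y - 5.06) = 2.72*y^2 - 1.65*y - 5.25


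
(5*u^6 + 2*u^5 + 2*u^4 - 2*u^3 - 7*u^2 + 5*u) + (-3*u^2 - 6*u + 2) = 5*u^6 + 2*u^5 + 2*u^4 - 2*u^3 - 10*u^2 - u + 2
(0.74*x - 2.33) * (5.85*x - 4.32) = 4.329*x^2 - 16.8273*x + 10.0656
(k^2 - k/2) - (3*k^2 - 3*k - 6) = -2*k^2 + 5*k/2 + 6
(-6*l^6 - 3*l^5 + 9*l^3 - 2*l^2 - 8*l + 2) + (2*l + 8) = -6*l^6 - 3*l^5 + 9*l^3 - 2*l^2 - 6*l + 10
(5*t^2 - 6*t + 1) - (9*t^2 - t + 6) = -4*t^2 - 5*t - 5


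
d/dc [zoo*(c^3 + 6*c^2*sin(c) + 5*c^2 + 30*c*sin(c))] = zoo*(c^2*cos(c) + c^2 + c*sin(c) + c*cos(c) + c + sin(c))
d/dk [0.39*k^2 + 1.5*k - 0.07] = 0.78*k + 1.5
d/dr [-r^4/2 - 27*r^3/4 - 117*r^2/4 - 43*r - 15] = -2*r^3 - 81*r^2/4 - 117*r/2 - 43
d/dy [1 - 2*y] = -2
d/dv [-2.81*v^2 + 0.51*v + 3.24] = 0.51 - 5.62*v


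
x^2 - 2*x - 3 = (x - 3)*(x + 1)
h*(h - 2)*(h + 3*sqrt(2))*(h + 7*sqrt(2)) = h^4 - 2*h^3 + 10*sqrt(2)*h^3 - 20*sqrt(2)*h^2 + 42*h^2 - 84*h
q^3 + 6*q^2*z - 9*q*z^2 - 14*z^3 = (q - 2*z)*(q + z)*(q + 7*z)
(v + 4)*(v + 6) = v^2 + 10*v + 24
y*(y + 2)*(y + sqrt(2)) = y^3 + sqrt(2)*y^2 + 2*y^2 + 2*sqrt(2)*y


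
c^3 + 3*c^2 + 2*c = c*(c + 1)*(c + 2)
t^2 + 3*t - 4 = (t - 1)*(t + 4)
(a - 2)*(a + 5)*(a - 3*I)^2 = a^4 + 3*a^3 - 6*I*a^3 - 19*a^2 - 18*I*a^2 - 27*a + 60*I*a + 90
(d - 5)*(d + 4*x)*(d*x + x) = d^3*x + 4*d^2*x^2 - 4*d^2*x - 16*d*x^2 - 5*d*x - 20*x^2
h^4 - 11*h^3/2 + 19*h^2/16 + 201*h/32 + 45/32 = (h - 5)*(h - 3/2)*(h + 1/4)*(h + 3/4)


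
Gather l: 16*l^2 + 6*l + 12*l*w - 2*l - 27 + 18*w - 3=16*l^2 + l*(12*w + 4) + 18*w - 30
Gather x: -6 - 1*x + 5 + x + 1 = 0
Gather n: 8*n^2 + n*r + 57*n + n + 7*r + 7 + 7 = 8*n^2 + n*(r + 58) + 7*r + 14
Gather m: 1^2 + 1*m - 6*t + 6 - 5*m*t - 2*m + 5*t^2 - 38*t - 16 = m*(-5*t - 1) + 5*t^2 - 44*t - 9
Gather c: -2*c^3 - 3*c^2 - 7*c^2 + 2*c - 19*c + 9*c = -2*c^3 - 10*c^2 - 8*c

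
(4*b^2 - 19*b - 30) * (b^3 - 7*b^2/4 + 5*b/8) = 4*b^5 - 26*b^4 + 23*b^3/4 + 325*b^2/8 - 75*b/4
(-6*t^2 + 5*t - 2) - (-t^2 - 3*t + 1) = -5*t^2 + 8*t - 3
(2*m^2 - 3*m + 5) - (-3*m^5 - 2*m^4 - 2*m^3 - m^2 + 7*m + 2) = 3*m^5 + 2*m^4 + 2*m^3 + 3*m^2 - 10*m + 3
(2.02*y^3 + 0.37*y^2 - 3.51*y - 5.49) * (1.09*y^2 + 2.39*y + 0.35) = 2.2018*y^5 + 5.2311*y^4 - 2.2346*y^3 - 14.2435*y^2 - 14.3496*y - 1.9215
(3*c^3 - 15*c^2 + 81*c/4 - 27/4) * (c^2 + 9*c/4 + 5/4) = 3*c^5 - 33*c^4/4 - 39*c^3/4 + 321*c^2/16 + 81*c/8 - 135/16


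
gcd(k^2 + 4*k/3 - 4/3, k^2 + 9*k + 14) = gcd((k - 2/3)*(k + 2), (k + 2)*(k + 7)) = k + 2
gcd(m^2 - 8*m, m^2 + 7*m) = m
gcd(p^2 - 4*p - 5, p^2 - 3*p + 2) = 1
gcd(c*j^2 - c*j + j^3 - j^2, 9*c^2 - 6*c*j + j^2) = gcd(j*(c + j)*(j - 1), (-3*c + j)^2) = 1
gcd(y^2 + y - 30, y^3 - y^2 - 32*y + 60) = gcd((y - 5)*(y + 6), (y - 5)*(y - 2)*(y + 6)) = y^2 + y - 30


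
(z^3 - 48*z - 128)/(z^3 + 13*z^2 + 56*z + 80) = (z - 8)/(z + 5)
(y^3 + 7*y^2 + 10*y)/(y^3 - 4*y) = (y + 5)/(y - 2)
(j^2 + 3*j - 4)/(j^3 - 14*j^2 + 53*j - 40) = (j + 4)/(j^2 - 13*j + 40)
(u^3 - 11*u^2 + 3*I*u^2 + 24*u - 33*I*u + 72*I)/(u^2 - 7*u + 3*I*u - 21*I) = (u^2 - 11*u + 24)/(u - 7)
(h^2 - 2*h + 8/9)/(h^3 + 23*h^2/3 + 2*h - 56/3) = (h - 2/3)/(h^2 + 9*h + 14)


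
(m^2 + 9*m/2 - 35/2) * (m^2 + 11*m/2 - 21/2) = m^4 + 10*m^3 - 13*m^2/4 - 287*m/2 + 735/4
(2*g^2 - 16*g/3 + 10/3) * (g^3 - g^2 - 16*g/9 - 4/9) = 2*g^5 - 22*g^4/3 + 46*g^3/9 + 142*g^2/27 - 32*g/9 - 40/27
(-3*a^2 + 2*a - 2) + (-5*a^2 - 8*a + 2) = -8*a^2 - 6*a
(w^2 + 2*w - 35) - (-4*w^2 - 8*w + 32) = 5*w^2 + 10*w - 67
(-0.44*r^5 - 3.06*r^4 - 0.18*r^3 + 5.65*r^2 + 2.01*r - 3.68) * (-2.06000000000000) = 0.9064*r^5 + 6.3036*r^4 + 0.3708*r^3 - 11.639*r^2 - 4.1406*r + 7.5808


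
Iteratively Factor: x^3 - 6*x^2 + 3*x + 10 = (x - 5)*(x^2 - x - 2) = (x - 5)*(x - 2)*(x + 1)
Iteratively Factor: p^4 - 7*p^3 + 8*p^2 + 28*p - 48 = (p - 2)*(p^3 - 5*p^2 - 2*p + 24) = (p - 4)*(p - 2)*(p^2 - p - 6) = (p - 4)*(p - 3)*(p - 2)*(p + 2)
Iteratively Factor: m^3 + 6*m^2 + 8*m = (m + 2)*(m^2 + 4*m) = (m + 2)*(m + 4)*(m)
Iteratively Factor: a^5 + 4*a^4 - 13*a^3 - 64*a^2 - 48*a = (a)*(a^4 + 4*a^3 - 13*a^2 - 64*a - 48) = a*(a - 4)*(a^3 + 8*a^2 + 19*a + 12) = a*(a - 4)*(a + 3)*(a^2 + 5*a + 4) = a*(a - 4)*(a + 1)*(a + 3)*(a + 4)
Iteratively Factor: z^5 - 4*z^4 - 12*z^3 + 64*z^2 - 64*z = (z - 4)*(z^4 - 12*z^2 + 16*z) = z*(z - 4)*(z^3 - 12*z + 16) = z*(z - 4)*(z - 2)*(z^2 + 2*z - 8) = z*(z - 4)*(z - 2)^2*(z + 4)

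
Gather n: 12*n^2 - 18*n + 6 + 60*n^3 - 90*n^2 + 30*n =60*n^3 - 78*n^2 + 12*n + 6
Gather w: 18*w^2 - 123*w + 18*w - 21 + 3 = 18*w^2 - 105*w - 18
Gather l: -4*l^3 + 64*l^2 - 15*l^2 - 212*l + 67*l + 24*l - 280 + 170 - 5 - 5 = -4*l^3 + 49*l^2 - 121*l - 120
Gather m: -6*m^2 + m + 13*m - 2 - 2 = -6*m^2 + 14*m - 4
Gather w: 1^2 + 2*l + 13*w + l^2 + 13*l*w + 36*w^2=l^2 + 2*l + 36*w^2 + w*(13*l + 13) + 1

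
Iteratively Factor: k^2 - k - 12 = (k - 4)*(k + 3)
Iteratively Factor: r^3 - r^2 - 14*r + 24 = (r - 3)*(r^2 + 2*r - 8) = (r - 3)*(r + 4)*(r - 2)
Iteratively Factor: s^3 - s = (s + 1)*(s^2 - s) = s*(s + 1)*(s - 1)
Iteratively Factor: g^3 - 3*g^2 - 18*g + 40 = (g - 2)*(g^2 - g - 20) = (g - 2)*(g + 4)*(g - 5)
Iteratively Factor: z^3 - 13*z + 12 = (z + 4)*(z^2 - 4*z + 3) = (z - 3)*(z + 4)*(z - 1)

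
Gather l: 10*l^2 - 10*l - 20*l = 10*l^2 - 30*l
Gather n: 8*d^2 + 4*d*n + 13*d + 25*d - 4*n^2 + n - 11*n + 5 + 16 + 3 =8*d^2 + 38*d - 4*n^2 + n*(4*d - 10) + 24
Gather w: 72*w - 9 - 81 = 72*w - 90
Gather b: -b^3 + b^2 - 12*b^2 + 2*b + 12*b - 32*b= -b^3 - 11*b^2 - 18*b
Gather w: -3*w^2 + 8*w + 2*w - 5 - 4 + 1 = -3*w^2 + 10*w - 8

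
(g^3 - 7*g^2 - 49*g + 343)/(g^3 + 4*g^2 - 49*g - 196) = (g - 7)/(g + 4)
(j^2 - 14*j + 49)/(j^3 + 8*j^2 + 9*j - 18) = (j^2 - 14*j + 49)/(j^3 + 8*j^2 + 9*j - 18)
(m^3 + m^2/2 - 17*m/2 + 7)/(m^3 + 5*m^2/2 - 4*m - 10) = (2*m^2 + 5*m - 7)/(2*m^2 + 9*m + 10)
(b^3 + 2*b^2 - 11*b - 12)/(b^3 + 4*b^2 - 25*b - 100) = (b^2 - 2*b - 3)/(b^2 - 25)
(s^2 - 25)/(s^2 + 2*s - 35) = (s + 5)/(s + 7)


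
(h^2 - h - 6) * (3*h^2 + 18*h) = 3*h^4 + 15*h^3 - 36*h^2 - 108*h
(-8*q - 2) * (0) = 0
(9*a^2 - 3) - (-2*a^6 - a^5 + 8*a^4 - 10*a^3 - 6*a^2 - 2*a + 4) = 2*a^6 + a^5 - 8*a^4 + 10*a^3 + 15*a^2 + 2*a - 7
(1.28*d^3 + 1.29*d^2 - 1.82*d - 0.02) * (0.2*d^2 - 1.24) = 0.256*d^5 + 0.258*d^4 - 1.9512*d^3 - 1.6036*d^2 + 2.2568*d + 0.0248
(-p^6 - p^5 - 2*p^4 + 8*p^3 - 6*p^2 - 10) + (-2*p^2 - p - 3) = -p^6 - p^5 - 2*p^4 + 8*p^3 - 8*p^2 - p - 13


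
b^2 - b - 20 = (b - 5)*(b + 4)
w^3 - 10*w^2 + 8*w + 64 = (w - 8)*(w - 4)*(w + 2)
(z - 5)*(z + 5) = z^2 - 25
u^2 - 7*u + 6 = (u - 6)*(u - 1)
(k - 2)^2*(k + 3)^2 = k^4 + 2*k^3 - 11*k^2 - 12*k + 36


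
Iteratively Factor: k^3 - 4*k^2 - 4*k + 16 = (k - 2)*(k^2 - 2*k - 8) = (k - 4)*(k - 2)*(k + 2)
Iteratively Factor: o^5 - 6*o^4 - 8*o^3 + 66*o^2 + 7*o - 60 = (o - 1)*(o^4 - 5*o^3 - 13*o^2 + 53*o + 60) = (o - 4)*(o - 1)*(o^3 - o^2 - 17*o - 15) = (o - 5)*(o - 4)*(o - 1)*(o^2 + 4*o + 3) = (o - 5)*(o - 4)*(o - 1)*(o + 1)*(o + 3)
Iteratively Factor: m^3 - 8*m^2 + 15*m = (m)*(m^2 - 8*m + 15) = m*(m - 3)*(m - 5)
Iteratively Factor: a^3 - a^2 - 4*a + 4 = (a - 2)*(a^2 + a - 2) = (a - 2)*(a - 1)*(a + 2)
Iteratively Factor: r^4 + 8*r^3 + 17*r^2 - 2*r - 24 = (r + 2)*(r^3 + 6*r^2 + 5*r - 12) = (r + 2)*(r + 4)*(r^2 + 2*r - 3) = (r + 2)*(r + 3)*(r + 4)*(r - 1)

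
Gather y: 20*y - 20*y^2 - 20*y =-20*y^2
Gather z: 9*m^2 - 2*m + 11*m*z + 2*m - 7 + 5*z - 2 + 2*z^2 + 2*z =9*m^2 + 2*z^2 + z*(11*m + 7) - 9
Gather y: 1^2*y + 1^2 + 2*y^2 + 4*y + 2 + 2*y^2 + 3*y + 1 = 4*y^2 + 8*y + 4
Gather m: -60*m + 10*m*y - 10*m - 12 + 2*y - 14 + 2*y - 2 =m*(10*y - 70) + 4*y - 28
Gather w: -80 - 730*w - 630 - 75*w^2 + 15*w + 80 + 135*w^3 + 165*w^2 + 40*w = 135*w^3 + 90*w^2 - 675*w - 630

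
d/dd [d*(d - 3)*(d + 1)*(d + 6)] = 4*d^3 + 12*d^2 - 30*d - 18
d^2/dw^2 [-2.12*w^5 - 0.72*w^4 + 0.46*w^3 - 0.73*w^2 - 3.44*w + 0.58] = -42.4*w^3 - 8.64*w^2 + 2.76*w - 1.46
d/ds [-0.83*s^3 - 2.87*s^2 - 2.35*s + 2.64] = -2.49*s^2 - 5.74*s - 2.35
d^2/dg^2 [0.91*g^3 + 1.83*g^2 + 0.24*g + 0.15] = 5.46*g + 3.66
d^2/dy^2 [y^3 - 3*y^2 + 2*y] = 6*y - 6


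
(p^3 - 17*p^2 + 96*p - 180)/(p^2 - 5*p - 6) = (p^2 - 11*p + 30)/(p + 1)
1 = 1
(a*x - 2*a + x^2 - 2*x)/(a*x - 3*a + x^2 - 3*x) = (x - 2)/(x - 3)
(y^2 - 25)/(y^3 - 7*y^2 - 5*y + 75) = (y + 5)/(y^2 - 2*y - 15)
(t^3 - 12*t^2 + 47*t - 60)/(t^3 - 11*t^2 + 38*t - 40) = (t - 3)/(t - 2)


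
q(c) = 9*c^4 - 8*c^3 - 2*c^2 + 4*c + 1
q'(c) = 36*c^3 - 24*c^2 - 4*c + 4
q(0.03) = 1.12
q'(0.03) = 3.86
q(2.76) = 350.86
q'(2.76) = 567.02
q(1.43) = 16.87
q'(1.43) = 54.47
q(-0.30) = -0.09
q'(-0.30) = 2.07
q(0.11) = 1.41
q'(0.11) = 3.32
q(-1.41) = 49.38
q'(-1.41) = -138.99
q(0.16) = 1.56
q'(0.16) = 2.89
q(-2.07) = 220.35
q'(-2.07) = -409.87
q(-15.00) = 482116.00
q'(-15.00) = -126836.00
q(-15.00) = 482116.00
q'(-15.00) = -126836.00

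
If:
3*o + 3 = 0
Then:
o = -1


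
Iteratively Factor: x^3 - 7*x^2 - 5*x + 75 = (x + 3)*(x^2 - 10*x + 25) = (x - 5)*(x + 3)*(x - 5)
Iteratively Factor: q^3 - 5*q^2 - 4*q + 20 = (q - 5)*(q^2 - 4) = (q - 5)*(q - 2)*(q + 2)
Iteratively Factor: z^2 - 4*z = (z - 4)*(z)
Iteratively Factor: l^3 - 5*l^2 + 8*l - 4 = (l - 2)*(l^2 - 3*l + 2) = (l - 2)^2*(l - 1)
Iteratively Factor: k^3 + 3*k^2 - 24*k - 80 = (k - 5)*(k^2 + 8*k + 16) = (k - 5)*(k + 4)*(k + 4)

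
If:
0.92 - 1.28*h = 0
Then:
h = 0.72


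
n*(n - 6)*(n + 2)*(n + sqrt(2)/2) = n^4 - 4*n^3 + sqrt(2)*n^3/2 - 12*n^2 - 2*sqrt(2)*n^2 - 6*sqrt(2)*n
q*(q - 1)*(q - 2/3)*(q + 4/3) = q^4 - q^3/3 - 14*q^2/9 + 8*q/9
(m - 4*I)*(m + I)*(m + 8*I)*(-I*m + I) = -I*m^4 + 5*m^3 + I*m^3 - 5*m^2 - 28*I*m^2 + 32*m + 28*I*m - 32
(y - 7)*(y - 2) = y^2 - 9*y + 14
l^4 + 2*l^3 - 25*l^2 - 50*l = l*(l - 5)*(l + 2)*(l + 5)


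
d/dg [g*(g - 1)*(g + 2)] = 3*g^2 + 2*g - 2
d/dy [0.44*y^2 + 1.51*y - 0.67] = 0.88*y + 1.51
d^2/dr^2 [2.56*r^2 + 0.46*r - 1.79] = 5.12000000000000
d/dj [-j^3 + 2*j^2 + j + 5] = -3*j^2 + 4*j + 1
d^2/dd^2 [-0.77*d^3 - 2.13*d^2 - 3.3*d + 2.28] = -4.62*d - 4.26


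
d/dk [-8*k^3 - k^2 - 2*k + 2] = -24*k^2 - 2*k - 2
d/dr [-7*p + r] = 1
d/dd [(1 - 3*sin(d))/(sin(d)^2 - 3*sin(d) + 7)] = (3*sin(d)^2 - 2*sin(d) - 18)*cos(d)/(sin(d)^2 - 3*sin(d) + 7)^2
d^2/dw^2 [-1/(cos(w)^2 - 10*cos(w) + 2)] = (-8*sin(w)^4 + 188*sin(w)^2 - 115*cos(w) + 15*cos(3*w) + 212)/(2*(sin(w)^2 + 10*cos(w) - 3)^3)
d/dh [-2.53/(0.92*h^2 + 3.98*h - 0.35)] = (4.6552*h + 10.0694)/(0.92*h^2 + 3.98*h - 0.35)^2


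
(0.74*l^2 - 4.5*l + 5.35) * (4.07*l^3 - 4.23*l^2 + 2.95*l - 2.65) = 3.0118*l^5 - 21.4452*l^4 + 42.9925*l^3 - 37.8665*l^2 + 27.7075*l - 14.1775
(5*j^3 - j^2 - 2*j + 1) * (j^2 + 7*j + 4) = 5*j^5 + 34*j^4 + 11*j^3 - 17*j^2 - j + 4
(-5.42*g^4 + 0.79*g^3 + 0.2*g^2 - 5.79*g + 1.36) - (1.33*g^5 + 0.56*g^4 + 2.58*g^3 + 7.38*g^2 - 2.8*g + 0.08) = -1.33*g^5 - 5.98*g^4 - 1.79*g^3 - 7.18*g^2 - 2.99*g + 1.28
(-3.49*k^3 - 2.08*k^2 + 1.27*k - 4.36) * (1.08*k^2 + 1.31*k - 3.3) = -3.7692*k^5 - 6.8183*k^4 + 10.1638*k^3 + 3.8189*k^2 - 9.9026*k + 14.388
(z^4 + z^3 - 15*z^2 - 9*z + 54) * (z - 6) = z^5 - 5*z^4 - 21*z^3 + 81*z^2 + 108*z - 324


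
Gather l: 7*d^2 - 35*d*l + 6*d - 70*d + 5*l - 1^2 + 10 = 7*d^2 - 64*d + l*(5 - 35*d) + 9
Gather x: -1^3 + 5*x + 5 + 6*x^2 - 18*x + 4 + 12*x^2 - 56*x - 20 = 18*x^2 - 69*x - 12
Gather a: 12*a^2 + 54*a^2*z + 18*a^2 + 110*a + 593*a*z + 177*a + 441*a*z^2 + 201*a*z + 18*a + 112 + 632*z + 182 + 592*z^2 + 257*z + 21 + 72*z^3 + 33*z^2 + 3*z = a^2*(54*z + 30) + a*(441*z^2 + 794*z + 305) + 72*z^3 + 625*z^2 + 892*z + 315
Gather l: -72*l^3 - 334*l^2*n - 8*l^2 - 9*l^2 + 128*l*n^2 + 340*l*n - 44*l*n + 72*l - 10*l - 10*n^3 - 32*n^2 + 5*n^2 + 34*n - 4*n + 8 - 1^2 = -72*l^3 + l^2*(-334*n - 17) + l*(128*n^2 + 296*n + 62) - 10*n^3 - 27*n^2 + 30*n + 7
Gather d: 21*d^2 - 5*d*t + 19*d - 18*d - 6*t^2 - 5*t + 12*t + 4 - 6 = 21*d^2 + d*(1 - 5*t) - 6*t^2 + 7*t - 2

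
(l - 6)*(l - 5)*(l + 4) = l^3 - 7*l^2 - 14*l + 120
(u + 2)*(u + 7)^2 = u^3 + 16*u^2 + 77*u + 98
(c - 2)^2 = c^2 - 4*c + 4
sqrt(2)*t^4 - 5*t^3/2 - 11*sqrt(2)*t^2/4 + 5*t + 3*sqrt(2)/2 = (t - 3*sqrt(2)/2)*(t - sqrt(2))*(t + sqrt(2))*(sqrt(2)*t + 1/2)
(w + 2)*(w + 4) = w^2 + 6*w + 8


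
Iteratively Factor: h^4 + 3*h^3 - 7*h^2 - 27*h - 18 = (h + 3)*(h^3 - 7*h - 6) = (h + 2)*(h + 3)*(h^2 - 2*h - 3) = (h + 1)*(h + 2)*(h + 3)*(h - 3)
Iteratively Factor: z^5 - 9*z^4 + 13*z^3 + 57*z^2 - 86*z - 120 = (z - 5)*(z^4 - 4*z^3 - 7*z^2 + 22*z + 24) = (z - 5)*(z + 1)*(z^3 - 5*z^2 - 2*z + 24) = (z - 5)*(z + 1)*(z + 2)*(z^2 - 7*z + 12) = (z - 5)*(z - 4)*(z + 1)*(z + 2)*(z - 3)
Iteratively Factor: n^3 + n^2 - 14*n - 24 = (n - 4)*(n^2 + 5*n + 6) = (n - 4)*(n + 2)*(n + 3)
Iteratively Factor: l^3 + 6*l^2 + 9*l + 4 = (l + 4)*(l^2 + 2*l + 1) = (l + 1)*(l + 4)*(l + 1)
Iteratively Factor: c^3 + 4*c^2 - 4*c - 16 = (c - 2)*(c^2 + 6*c + 8) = (c - 2)*(c + 4)*(c + 2)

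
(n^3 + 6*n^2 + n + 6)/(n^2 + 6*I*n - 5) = (n^2 + n*(6 - I) - 6*I)/(n + 5*I)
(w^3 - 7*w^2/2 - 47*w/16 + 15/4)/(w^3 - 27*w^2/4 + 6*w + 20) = (w - 3/4)/(w - 4)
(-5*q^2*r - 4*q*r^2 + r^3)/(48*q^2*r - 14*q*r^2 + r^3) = (-5*q^2 - 4*q*r + r^2)/(48*q^2 - 14*q*r + r^2)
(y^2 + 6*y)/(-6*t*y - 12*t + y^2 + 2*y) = y*(y + 6)/(-6*t*y - 12*t + y^2 + 2*y)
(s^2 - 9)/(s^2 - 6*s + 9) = (s + 3)/(s - 3)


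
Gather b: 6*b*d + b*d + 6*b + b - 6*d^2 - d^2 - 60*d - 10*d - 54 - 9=b*(7*d + 7) - 7*d^2 - 70*d - 63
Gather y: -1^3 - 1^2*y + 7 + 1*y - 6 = 0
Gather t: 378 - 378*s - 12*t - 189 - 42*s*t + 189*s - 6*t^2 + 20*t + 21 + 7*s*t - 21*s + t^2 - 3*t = -210*s - 5*t^2 + t*(5 - 35*s) + 210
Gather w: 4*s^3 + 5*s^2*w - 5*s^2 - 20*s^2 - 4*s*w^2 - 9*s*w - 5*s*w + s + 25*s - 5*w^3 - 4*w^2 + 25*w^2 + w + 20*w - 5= 4*s^3 - 25*s^2 + 26*s - 5*w^3 + w^2*(21 - 4*s) + w*(5*s^2 - 14*s + 21) - 5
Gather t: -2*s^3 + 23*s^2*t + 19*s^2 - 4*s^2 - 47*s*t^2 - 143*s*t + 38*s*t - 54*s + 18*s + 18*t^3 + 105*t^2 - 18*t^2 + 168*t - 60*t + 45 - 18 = -2*s^3 + 15*s^2 - 36*s + 18*t^3 + t^2*(87 - 47*s) + t*(23*s^2 - 105*s + 108) + 27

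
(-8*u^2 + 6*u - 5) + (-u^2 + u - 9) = -9*u^2 + 7*u - 14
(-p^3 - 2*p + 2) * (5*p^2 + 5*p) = -5*p^5 - 5*p^4 - 10*p^3 + 10*p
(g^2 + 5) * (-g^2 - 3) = -g^4 - 8*g^2 - 15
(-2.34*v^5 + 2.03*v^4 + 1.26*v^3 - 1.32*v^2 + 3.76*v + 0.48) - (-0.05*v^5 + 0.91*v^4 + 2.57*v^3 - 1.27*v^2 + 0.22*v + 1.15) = -2.29*v^5 + 1.12*v^4 - 1.31*v^3 - 0.05*v^2 + 3.54*v - 0.67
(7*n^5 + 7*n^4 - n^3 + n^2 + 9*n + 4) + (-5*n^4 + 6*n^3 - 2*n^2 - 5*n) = 7*n^5 + 2*n^4 + 5*n^3 - n^2 + 4*n + 4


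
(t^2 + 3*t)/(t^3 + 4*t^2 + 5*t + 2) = t*(t + 3)/(t^3 + 4*t^2 + 5*t + 2)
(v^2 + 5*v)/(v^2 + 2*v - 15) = v/(v - 3)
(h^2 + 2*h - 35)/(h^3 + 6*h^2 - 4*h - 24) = (h^2 + 2*h - 35)/(h^3 + 6*h^2 - 4*h - 24)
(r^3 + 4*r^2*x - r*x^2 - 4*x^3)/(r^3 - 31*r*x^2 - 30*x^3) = (-r^2 - 3*r*x + 4*x^2)/(-r^2 + r*x + 30*x^2)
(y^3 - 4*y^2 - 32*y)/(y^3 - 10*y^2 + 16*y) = (y + 4)/(y - 2)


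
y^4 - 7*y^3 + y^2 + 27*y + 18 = (y - 6)*(y - 3)*(y + 1)^2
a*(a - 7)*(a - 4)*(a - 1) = a^4 - 12*a^3 + 39*a^2 - 28*a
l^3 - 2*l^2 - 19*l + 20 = (l - 5)*(l - 1)*(l + 4)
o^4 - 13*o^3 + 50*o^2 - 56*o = o*(o - 7)*(o - 4)*(o - 2)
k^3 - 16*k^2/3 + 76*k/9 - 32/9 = (k - 8/3)*(k - 2)*(k - 2/3)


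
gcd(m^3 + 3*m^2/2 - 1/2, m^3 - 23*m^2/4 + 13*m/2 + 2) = 1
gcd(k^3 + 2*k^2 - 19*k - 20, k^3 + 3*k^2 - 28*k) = k - 4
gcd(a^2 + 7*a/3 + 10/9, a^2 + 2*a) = 1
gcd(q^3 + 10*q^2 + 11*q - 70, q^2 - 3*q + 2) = q - 2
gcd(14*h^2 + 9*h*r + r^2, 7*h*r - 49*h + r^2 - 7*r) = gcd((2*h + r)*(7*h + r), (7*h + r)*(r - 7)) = 7*h + r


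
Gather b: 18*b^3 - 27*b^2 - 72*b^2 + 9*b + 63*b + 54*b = 18*b^3 - 99*b^2 + 126*b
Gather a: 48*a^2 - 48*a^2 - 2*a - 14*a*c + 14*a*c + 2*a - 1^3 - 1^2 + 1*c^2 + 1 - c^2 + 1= 0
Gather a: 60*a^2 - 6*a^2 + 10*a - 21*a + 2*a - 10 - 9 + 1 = 54*a^2 - 9*a - 18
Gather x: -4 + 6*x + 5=6*x + 1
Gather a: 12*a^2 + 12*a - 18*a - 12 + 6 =12*a^2 - 6*a - 6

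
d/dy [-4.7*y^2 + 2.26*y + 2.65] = 2.26 - 9.4*y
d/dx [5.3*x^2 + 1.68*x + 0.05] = 10.6*x + 1.68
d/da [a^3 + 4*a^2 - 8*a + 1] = 3*a^2 + 8*a - 8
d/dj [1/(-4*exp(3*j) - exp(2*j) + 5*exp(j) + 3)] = (12*exp(2*j) + 2*exp(j) - 5)*exp(j)/(4*exp(3*j) + exp(2*j) - 5*exp(j) - 3)^2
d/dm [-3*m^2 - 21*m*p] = -6*m - 21*p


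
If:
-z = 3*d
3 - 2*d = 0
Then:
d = 3/2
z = -9/2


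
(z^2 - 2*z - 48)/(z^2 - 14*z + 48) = (z + 6)/(z - 6)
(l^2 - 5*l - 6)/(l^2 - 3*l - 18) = (l + 1)/(l + 3)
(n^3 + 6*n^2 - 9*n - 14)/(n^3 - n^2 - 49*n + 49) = (n^2 - n - 2)/(n^2 - 8*n + 7)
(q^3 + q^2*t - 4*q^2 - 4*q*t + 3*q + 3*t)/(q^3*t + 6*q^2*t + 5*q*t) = (q^3 + q^2*t - 4*q^2 - 4*q*t + 3*q + 3*t)/(q*t*(q^2 + 6*q + 5))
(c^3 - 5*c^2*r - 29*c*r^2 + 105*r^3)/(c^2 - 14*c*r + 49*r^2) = (-c^2 - 2*c*r + 15*r^2)/(-c + 7*r)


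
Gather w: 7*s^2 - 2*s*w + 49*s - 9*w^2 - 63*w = 7*s^2 + 49*s - 9*w^2 + w*(-2*s - 63)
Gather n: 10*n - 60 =10*n - 60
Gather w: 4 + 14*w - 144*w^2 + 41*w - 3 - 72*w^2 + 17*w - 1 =-216*w^2 + 72*w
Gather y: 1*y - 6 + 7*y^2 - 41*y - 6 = 7*y^2 - 40*y - 12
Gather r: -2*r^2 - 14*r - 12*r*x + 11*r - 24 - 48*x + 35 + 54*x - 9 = -2*r^2 + r*(-12*x - 3) + 6*x + 2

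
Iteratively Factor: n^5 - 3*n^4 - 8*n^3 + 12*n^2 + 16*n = (n + 1)*(n^4 - 4*n^3 - 4*n^2 + 16*n) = (n + 1)*(n + 2)*(n^3 - 6*n^2 + 8*n) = n*(n + 1)*(n + 2)*(n^2 - 6*n + 8) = n*(n - 4)*(n + 1)*(n + 2)*(n - 2)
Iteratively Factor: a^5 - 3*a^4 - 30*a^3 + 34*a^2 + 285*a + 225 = (a + 1)*(a^4 - 4*a^3 - 26*a^2 + 60*a + 225) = (a + 1)*(a + 3)*(a^3 - 7*a^2 - 5*a + 75) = (a - 5)*(a + 1)*(a + 3)*(a^2 - 2*a - 15) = (a - 5)^2*(a + 1)*(a + 3)*(a + 3)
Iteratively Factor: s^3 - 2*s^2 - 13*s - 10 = (s + 2)*(s^2 - 4*s - 5) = (s - 5)*(s + 2)*(s + 1)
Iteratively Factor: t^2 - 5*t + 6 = (t - 3)*(t - 2)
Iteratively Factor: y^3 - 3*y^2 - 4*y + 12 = (y - 2)*(y^2 - y - 6) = (y - 2)*(y + 2)*(y - 3)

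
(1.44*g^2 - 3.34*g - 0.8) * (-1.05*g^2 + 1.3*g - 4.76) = -1.512*g^4 + 5.379*g^3 - 10.3564*g^2 + 14.8584*g + 3.808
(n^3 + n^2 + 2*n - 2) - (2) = n^3 + n^2 + 2*n - 4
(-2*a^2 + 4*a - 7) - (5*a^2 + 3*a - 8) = -7*a^2 + a + 1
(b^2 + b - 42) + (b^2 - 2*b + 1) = 2*b^2 - b - 41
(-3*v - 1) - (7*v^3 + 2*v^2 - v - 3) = -7*v^3 - 2*v^2 - 2*v + 2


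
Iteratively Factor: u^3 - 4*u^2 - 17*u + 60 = (u - 5)*(u^2 + u - 12) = (u - 5)*(u - 3)*(u + 4)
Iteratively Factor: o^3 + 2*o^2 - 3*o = (o - 1)*(o^2 + 3*o) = o*(o - 1)*(o + 3)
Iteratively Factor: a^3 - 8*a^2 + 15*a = (a - 5)*(a^2 - 3*a) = a*(a - 5)*(a - 3)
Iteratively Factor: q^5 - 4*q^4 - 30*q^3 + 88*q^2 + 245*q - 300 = (q + 3)*(q^4 - 7*q^3 - 9*q^2 + 115*q - 100) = (q - 5)*(q + 3)*(q^3 - 2*q^2 - 19*q + 20) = (q - 5)*(q + 3)*(q + 4)*(q^2 - 6*q + 5) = (q - 5)*(q - 1)*(q + 3)*(q + 4)*(q - 5)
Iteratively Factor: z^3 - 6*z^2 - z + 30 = (z + 2)*(z^2 - 8*z + 15) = (z - 3)*(z + 2)*(z - 5)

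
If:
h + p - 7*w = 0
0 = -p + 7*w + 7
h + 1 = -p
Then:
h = -7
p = 6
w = -1/7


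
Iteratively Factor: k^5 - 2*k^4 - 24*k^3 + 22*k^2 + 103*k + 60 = (k + 4)*(k^4 - 6*k^3 + 22*k + 15) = (k - 5)*(k + 4)*(k^3 - k^2 - 5*k - 3) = (k - 5)*(k + 1)*(k + 4)*(k^2 - 2*k - 3) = (k - 5)*(k + 1)^2*(k + 4)*(k - 3)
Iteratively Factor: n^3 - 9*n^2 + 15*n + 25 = (n + 1)*(n^2 - 10*n + 25) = (n - 5)*(n + 1)*(n - 5)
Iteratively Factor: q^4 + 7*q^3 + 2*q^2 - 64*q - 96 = (q + 4)*(q^3 + 3*q^2 - 10*q - 24) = (q + 2)*(q + 4)*(q^2 + q - 12) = (q + 2)*(q + 4)^2*(q - 3)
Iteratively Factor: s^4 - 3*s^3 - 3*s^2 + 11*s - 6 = (s - 1)*(s^3 - 2*s^2 - 5*s + 6) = (s - 1)^2*(s^2 - s - 6) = (s - 1)^2*(s + 2)*(s - 3)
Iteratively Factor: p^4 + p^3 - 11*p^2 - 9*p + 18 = (p + 2)*(p^3 - p^2 - 9*p + 9) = (p - 1)*(p + 2)*(p^2 - 9) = (p - 1)*(p + 2)*(p + 3)*(p - 3)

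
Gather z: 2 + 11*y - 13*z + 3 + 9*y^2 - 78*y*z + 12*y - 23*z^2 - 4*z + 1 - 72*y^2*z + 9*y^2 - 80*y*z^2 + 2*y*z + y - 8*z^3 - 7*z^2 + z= 18*y^2 + 24*y - 8*z^3 + z^2*(-80*y - 30) + z*(-72*y^2 - 76*y - 16) + 6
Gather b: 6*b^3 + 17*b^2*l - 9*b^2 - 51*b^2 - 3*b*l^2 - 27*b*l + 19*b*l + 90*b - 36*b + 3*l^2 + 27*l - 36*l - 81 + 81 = 6*b^3 + b^2*(17*l - 60) + b*(-3*l^2 - 8*l + 54) + 3*l^2 - 9*l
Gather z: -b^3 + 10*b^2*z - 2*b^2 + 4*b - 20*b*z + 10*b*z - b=-b^3 - 2*b^2 + 3*b + z*(10*b^2 - 10*b)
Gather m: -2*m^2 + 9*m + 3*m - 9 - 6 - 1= -2*m^2 + 12*m - 16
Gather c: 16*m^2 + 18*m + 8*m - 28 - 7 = 16*m^2 + 26*m - 35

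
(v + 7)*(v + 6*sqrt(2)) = v^2 + 7*v + 6*sqrt(2)*v + 42*sqrt(2)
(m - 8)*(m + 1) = m^2 - 7*m - 8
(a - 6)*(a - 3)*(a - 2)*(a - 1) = a^4 - 12*a^3 + 47*a^2 - 72*a + 36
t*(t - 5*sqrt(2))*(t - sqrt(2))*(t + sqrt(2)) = t^4 - 5*sqrt(2)*t^3 - 2*t^2 + 10*sqrt(2)*t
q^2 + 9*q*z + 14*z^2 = (q + 2*z)*(q + 7*z)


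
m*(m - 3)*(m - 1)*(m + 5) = m^4 + m^3 - 17*m^2 + 15*m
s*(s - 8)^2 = s^3 - 16*s^2 + 64*s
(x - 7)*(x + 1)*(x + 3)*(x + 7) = x^4 + 4*x^3 - 46*x^2 - 196*x - 147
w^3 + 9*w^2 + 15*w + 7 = (w + 1)^2*(w + 7)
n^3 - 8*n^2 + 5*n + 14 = (n - 7)*(n - 2)*(n + 1)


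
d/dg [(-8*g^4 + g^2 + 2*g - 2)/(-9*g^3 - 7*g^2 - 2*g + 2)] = g*(72*g^5 + 112*g^4 + 57*g^3 - 28*g^2 - 42*g - 24)/(81*g^6 + 126*g^5 + 85*g^4 - 8*g^3 - 24*g^2 - 8*g + 4)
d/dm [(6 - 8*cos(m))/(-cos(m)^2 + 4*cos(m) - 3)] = 4*(2*cos(m) - 3)*sin(m)*cos(m)/((cos(m) - 3)^2*(cos(m) - 1)^2)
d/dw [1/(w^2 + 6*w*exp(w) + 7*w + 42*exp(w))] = (-6*w*exp(w) - 2*w - 48*exp(w) - 7)/(w^2 + 6*w*exp(w) + 7*w + 42*exp(w))^2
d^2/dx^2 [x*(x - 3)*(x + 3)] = 6*x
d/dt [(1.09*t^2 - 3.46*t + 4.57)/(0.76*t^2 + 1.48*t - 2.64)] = (4.2428*t^2 - 12.7016*t + 2.3708)/(0.5776*t^4 + 2.2496*t^3 - 1.8224*t^2 - 7.8144*t + 6.9696)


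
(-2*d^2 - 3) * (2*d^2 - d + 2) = -4*d^4 + 2*d^3 - 10*d^2 + 3*d - 6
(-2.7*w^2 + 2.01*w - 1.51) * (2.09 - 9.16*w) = 24.732*w^3 - 24.0546*w^2 + 18.0325*w - 3.1559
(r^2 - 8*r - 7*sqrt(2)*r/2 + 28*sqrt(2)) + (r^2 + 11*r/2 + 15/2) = 2*r^2 - 7*sqrt(2)*r/2 - 5*r/2 + 15/2 + 28*sqrt(2)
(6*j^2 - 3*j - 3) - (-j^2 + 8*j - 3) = 7*j^2 - 11*j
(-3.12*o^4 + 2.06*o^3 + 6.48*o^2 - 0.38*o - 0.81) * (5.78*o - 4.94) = -18.0336*o^5 + 27.3196*o^4 + 27.278*o^3 - 34.2076*o^2 - 2.8046*o + 4.0014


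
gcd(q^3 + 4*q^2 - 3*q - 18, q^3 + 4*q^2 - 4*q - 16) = q - 2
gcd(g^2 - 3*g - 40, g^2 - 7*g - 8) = g - 8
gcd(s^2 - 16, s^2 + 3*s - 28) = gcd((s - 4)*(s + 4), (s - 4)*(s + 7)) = s - 4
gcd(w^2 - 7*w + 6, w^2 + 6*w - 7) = w - 1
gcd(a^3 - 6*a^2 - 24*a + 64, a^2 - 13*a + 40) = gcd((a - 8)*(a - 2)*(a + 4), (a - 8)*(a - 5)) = a - 8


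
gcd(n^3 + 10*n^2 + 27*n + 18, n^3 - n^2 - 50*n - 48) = n^2 + 7*n + 6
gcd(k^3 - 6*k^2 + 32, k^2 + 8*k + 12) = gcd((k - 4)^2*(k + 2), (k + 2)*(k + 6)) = k + 2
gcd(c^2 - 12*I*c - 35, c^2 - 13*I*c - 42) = c - 7*I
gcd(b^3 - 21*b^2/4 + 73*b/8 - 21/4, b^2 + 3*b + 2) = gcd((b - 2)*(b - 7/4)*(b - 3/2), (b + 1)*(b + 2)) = 1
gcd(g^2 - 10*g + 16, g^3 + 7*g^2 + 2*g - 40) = g - 2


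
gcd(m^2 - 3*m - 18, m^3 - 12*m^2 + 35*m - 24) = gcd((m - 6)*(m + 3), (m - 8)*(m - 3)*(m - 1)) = 1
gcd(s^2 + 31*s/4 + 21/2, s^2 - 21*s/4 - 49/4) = s + 7/4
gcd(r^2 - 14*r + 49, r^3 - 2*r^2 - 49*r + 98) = r - 7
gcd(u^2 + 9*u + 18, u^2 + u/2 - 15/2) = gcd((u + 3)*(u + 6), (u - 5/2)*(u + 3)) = u + 3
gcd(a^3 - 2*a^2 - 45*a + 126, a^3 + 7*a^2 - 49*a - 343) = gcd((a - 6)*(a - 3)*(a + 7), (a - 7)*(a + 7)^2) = a + 7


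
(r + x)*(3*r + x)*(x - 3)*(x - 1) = 3*r^2*x^2 - 12*r^2*x + 9*r^2 + 4*r*x^3 - 16*r*x^2 + 12*r*x + x^4 - 4*x^3 + 3*x^2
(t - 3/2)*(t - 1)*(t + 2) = t^3 - t^2/2 - 7*t/2 + 3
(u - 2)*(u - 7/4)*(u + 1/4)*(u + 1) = u^4 - 5*u^3/2 - 15*u^2/16 + 55*u/16 + 7/8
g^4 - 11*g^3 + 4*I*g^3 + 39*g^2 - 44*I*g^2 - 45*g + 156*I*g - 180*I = (g - 5)*(g - 3)^2*(g + 4*I)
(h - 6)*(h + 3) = h^2 - 3*h - 18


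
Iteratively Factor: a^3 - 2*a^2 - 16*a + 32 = (a + 4)*(a^2 - 6*a + 8) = (a - 4)*(a + 4)*(a - 2)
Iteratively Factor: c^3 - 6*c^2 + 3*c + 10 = (c - 2)*(c^2 - 4*c - 5) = (c - 2)*(c + 1)*(c - 5)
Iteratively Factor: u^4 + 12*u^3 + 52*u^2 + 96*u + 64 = (u + 4)*(u^3 + 8*u^2 + 20*u + 16) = (u + 2)*(u + 4)*(u^2 + 6*u + 8) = (u + 2)^2*(u + 4)*(u + 4)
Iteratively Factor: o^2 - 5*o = (o)*(o - 5)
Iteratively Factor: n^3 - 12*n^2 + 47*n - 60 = (n - 3)*(n^2 - 9*n + 20) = (n - 4)*(n - 3)*(n - 5)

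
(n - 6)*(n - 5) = n^2 - 11*n + 30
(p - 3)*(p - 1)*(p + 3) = p^3 - p^2 - 9*p + 9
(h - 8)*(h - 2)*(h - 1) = h^3 - 11*h^2 + 26*h - 16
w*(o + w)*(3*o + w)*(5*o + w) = 15*o^3*w + 23*o^2*w^2 + 9*o*w^3 + w^4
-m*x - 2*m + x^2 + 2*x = (-m + x)*(x + 2)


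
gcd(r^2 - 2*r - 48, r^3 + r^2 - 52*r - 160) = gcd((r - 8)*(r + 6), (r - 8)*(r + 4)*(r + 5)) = r - 8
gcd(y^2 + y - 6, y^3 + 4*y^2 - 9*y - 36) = y + 3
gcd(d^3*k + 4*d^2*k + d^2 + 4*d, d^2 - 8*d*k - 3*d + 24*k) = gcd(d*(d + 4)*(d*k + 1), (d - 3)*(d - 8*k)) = 1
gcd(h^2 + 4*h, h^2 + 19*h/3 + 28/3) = h + 4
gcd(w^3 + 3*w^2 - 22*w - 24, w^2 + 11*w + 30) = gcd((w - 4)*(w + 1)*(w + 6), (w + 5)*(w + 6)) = w + 6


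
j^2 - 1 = (j - 1)*(j + 1)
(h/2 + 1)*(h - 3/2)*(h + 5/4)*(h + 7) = h^4/2 + 35*h^3/8 + 79*h^2/16 - 163*h/16 - 105/8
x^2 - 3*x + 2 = (x - 2)*(x - 1)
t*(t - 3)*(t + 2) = t^3 - t^2 - 6*t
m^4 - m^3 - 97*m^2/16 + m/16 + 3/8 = (m - 3)*(m - 1/4)*(m + 1/4)*(m + 2)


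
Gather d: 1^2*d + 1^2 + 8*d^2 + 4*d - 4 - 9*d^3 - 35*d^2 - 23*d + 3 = -9*d^3 - 27*d^2 - 18*d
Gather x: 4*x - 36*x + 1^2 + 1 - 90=-32*x - 88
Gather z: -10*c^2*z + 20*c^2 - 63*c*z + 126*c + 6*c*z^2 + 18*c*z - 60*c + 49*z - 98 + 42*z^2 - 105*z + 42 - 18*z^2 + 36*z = 20*c^2 + 66*c + z^2*(6*c + 24) + z*(-10*c^2 - 45*c - 20) - 56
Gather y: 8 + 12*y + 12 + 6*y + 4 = 18*y + 24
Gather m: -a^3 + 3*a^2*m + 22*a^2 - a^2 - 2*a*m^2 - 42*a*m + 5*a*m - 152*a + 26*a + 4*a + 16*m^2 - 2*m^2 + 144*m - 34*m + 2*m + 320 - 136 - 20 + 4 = -a^3 + 21*a^2 - 122*a + m^2*(14 - 2*a) + m*(3*a^2 - 37*a + 112) + 168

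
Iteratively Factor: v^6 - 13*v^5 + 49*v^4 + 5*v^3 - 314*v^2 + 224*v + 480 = (v - 4)*(v^5 - 9*v^4 + 13*v^3 + 57*v^2 - 86*v - 120) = (v - 5)*(v - 4)*(v^4 - 4*v^3 - 7*v^2 + 22*v + 24) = (v - 5)*(v - 4)*(v + 1)*(v^3 - 5*v^2 - 2*v + 24) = (v - 5)*(v - 4)*(v + 1)*(v + 2)*(v^2 - 7*v + 12) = (v - 5)*(v - 4)*(v - 3)*(v + 1)*(v + 2)*(v - 4)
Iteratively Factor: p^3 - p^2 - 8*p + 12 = (p - 2)*(p^2 + p - 6) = (p - 2)*(p + 3)*(p - 2)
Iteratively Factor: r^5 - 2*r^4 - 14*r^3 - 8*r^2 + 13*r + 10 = (r + 1)*(r^4 - 3*r^3 - 11*r^2 + 3*r + 10) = (r + 1)*(r + 2)*(r^3 - 5*r^2 - r + 5) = (r + 1)^2*(r + 2)*(r^2 - 6*r + 5) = (r - 1)*(r + 1)^2*(r + 2)*(r - 5)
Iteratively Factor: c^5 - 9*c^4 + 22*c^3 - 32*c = (c + 1)*(c^4 - 10*c^3 + 32*c^2 - 32*c) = (c - 4)*(c + 1)*(c^3 - 6*c^2 + 8*c) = (c - 4)*(c - 2)*(c + 1)*(c^2 - 4*c) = (c - 4)^2*(c - 2)*(c + 1)*(c)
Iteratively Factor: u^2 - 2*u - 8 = (u - 4)*(u + 2)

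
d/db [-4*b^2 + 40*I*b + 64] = -8*b + 40*I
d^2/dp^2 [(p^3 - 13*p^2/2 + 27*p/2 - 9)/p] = 2 - 18/p^3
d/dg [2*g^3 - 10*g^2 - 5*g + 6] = 6*g^2 - 20*g - 5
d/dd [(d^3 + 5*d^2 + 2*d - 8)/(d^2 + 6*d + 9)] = (d^3 + 9*d^2 + 28*d + 22)/(d^3 + 9*d^2 + 27*d + 27)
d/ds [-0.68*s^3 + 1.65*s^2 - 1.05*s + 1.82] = -2.04*s^2 + 3.3*s - 1.05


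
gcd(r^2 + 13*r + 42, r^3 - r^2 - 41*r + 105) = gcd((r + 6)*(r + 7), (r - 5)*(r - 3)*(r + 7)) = r + 7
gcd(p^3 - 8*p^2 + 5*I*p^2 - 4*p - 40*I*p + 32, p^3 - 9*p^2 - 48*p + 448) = p - 8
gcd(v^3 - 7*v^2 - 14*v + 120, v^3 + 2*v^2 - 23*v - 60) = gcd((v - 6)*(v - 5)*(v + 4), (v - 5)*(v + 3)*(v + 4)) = v^2 - v - 20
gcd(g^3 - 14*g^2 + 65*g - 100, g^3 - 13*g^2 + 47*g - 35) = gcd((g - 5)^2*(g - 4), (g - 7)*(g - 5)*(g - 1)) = g - 5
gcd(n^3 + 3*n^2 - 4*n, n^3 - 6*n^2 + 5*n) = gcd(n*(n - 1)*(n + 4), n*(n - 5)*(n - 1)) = n^2 - n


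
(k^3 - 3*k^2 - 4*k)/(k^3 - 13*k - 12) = k/(k + 3)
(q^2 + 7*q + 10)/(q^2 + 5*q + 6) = (q + 5)/(q + 3)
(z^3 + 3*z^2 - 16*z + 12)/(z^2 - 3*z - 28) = (-z^3 - 3*z^2 + 16*z - 12)/(-z^2 + 3*z + 28)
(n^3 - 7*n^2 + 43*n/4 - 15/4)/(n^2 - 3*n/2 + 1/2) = (2*n^2 - 13*n + 15)/(2*(n - 1))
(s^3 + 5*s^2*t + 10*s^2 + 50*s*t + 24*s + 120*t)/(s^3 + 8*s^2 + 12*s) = (s^2 + 5*s*t + 4*s + 20*t)/(s*(s + 2))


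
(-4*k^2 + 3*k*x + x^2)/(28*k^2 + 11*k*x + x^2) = (-k + x)/(7*k + x)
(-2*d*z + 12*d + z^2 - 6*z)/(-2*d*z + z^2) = (z - 6)/z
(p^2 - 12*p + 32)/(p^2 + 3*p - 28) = (p - 8)/(p + 7)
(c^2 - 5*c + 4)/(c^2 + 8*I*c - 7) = (c^2 - 5*c + 4)/(c^2 + 8*I*c - 7)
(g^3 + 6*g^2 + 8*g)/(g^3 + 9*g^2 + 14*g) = (g + 4)/(g + 7)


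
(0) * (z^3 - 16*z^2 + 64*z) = 0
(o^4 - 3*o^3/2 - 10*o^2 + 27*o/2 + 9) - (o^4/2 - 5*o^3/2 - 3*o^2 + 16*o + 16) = o^4/2 + o^3 - 7*o^2 - 5*o/2 - 7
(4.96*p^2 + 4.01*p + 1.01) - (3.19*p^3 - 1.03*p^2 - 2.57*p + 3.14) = -3.19*p^3 + 5.99*p^2 + 6.58*p - 2.13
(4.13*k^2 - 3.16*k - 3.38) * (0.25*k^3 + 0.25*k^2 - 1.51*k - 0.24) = 1.0325*k^5 + 0.2425*k^4 - 7.8713*k^3 + 2.9354*k^2 + 5.8622*k + 0.8112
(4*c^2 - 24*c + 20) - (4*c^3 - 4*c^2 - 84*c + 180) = -4*c^3 + 8*c^2 + 60*c - 160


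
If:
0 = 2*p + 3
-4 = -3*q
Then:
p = -3/2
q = 4/3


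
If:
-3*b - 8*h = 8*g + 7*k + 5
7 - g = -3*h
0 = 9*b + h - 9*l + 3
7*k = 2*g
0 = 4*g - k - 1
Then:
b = 400/117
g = 7/26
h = -175/78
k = 1/13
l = 2459/702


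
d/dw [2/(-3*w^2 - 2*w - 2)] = 4*(3*w + 1)/(3*w^2 + 2*w + 2)^2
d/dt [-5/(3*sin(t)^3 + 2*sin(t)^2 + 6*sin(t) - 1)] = 80*(9*sin(t)^2 + 4*sin(t) + 6)*cos(t)/(-33*sin(t) + 3*sin(3*t) + 4*cos(2*t))^2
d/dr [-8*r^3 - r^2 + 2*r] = -24*r^2 - 2*r + 2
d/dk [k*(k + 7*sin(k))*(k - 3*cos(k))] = k*(k + 7*sin(k))*(3*sin(k) + 1) + k*(k - 3*cos(k))*(7*cos(k) + 1) + (k + 7*sin(k))*(k - 3*cos(k))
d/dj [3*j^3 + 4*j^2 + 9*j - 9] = 9*j^2 + 8*j + 9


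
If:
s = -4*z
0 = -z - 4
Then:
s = 16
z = -4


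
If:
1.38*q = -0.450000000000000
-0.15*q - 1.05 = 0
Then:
No Solution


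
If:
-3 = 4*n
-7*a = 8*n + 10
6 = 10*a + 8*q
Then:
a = -4/7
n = -3/4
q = 41/28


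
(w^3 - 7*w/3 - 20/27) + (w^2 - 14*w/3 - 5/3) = w^3 + w^2 - 7*w - 65/27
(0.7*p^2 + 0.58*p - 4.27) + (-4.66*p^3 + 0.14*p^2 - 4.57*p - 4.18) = -4.66*p^3 + 0.84*p^2 - 3.99*p - 8.45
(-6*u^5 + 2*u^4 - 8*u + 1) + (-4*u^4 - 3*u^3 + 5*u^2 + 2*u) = -6*u^5 - 2*u^4 - 3*u^3 + 5*u^2 - 6*u + 1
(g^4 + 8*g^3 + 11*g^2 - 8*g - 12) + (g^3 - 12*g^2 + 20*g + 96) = g^4 + 9*g^3 - g^2 + 12*g + 84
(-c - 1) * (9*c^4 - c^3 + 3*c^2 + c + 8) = -9*c^5 - 8*c^4 - 2*c^3 - 4*c^2 - 9*c - 8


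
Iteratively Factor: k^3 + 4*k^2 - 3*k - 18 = (k + 3)*(k^2 + k - 6) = (k + 3)^2*(k - 2)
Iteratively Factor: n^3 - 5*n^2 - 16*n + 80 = (n - 4)*(n^2 - n - 20) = (n - 4)*(n + 4)*(n - 5)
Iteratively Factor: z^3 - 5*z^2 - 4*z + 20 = (z + 2)*(z^2 - 7*z + 10) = (z - 5)*(z + 2)*(z - 2)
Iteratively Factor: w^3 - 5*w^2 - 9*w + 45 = (w - 5)*(w^2 - 9) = (w - 5)*(w + 3)*(w - 3)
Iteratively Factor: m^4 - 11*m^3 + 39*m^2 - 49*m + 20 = (m - 4)*(m^3 - 7*m^2 + 11*m - 5) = (m - 4)*(m - 1)*(m^2 - 6*m + 5) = (m - 5)*(m - 4)*(m - 1)*(m - 1)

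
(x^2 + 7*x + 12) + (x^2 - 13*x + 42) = 2*x^2 - 6*x + 54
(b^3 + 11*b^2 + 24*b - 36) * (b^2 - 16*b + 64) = b^5 - 5*b^4 - 88*b^3 + 284*b^2 + 2112*b - 2304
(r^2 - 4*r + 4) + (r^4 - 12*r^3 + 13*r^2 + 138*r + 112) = r^4 - 12*r^3 + 14*r^2 + 134*r + 116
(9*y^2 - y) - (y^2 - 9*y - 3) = 8*y^2 + 8*y + 3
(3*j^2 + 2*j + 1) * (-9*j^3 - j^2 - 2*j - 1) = -27*j^5 - 21*j^4 - 17*j^3 - 8*j^2 - 4*j - 1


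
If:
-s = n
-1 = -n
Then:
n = 1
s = -1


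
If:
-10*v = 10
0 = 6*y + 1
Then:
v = -1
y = -1/6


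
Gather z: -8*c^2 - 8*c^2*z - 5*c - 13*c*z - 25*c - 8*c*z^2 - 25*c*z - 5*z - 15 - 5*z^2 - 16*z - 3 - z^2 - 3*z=-8*c^2 - 30*c + z^2*(-8*c - 6) + z*(-8*c^2 - 38*c - 24) - 18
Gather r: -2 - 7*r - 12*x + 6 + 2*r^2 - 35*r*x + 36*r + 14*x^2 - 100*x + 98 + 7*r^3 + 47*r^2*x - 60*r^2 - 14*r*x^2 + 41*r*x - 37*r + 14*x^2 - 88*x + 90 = 7*r^3 + r^2*(47*x - 58) + r*(-14*x^2 + 6*x - 8) + 28*x^2 - 200*x + 192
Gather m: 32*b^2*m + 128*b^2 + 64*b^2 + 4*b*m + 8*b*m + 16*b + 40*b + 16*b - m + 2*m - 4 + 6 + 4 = 192*b^2 + 72*b + m*(32*b^2 + 12*b + 1) + 6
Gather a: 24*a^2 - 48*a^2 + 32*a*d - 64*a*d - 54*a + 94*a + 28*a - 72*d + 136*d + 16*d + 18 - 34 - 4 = -24*a^2 + a*(68 - 32*d) + 80*d - 20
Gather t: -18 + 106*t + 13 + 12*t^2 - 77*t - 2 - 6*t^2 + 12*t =6*t^2 + 41*t - 7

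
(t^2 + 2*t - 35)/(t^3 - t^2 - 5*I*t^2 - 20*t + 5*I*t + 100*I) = (t + 7)/(t^2 + t*(4 - 5*I) - 20*I)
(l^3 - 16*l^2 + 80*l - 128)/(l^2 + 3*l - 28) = (l^2 - 12*l + 32)/(l + 7)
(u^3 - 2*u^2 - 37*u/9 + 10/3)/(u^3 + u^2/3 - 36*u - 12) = (9*u^3 - 18*u^2 - 37*u + 30)/(3*(3*u^3 + u^2 - 108*u - 36))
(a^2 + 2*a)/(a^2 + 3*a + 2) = a/(a + 1)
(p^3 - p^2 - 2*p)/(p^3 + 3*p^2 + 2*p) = (p - 2)/(p + 2)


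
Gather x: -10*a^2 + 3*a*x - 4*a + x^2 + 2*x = -10*a^2 - 4*a + x^2 + x*(3*a + 2)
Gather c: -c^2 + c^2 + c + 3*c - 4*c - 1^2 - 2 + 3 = 0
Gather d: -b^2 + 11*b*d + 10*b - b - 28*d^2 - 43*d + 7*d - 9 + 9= -b^2 + 9*b - 28*d^2 + d*(11*b - 36)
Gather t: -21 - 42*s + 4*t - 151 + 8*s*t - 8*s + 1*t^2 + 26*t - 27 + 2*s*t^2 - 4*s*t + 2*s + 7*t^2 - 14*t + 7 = -48*s + t^2*(2*s + 8) + t*(4*s + 16) - 192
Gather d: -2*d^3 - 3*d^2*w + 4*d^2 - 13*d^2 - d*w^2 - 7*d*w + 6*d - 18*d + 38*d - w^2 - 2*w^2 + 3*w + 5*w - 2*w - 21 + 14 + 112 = -2*d^3 + d^2*(-3*w - 9) + d*(-w^2 - 7*w + 26) - 3*w^2 + 6*w + 105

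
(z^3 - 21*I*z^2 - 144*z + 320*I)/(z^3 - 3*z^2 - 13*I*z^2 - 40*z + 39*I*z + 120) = (z - 8*I)/(z - 3)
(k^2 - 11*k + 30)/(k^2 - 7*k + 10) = (k - 6)/(k - 2)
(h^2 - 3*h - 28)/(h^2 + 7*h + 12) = (h - 7)/(h + 3)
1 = 1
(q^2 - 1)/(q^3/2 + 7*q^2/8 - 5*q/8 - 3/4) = 8*(q + 1)/(4*q^2 + 11*q + 6)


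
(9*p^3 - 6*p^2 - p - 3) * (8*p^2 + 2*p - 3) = 72*p^5 - 30*p^4 - 47*p^3 - 8*p^2 - 3*p + 9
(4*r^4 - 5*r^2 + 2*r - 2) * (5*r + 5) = 20*r^5 + 20*r^4 - 25*r^3 - 15*r^2 - 10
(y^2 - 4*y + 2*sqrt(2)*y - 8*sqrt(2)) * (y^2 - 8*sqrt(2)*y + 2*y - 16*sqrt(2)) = y^4 - 6*sqrt(2)*y^3 - 2*y^3 - 40*y^2 + 12*sqrt(2)*y^2 + 64*y + 48*sqrt(2)*y + 256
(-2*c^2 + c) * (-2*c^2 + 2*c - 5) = 4*c^4 - 6*c^3 + 12*c^2 - 5*c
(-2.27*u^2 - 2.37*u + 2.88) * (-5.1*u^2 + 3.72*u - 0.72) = 11.577*u^4 + 3.6426*u^3 - 21.87*u^2 + 12.42*u - 2.0736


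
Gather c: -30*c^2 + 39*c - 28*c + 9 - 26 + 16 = -30*c^2 + 11*c - 1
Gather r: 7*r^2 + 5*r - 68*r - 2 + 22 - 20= 7*r^2 - 63*r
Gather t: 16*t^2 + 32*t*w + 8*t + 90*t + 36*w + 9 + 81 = 16*t^2 + t*(32*w + 98) + 36*w + 90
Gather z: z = z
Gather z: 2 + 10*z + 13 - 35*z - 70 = -25*z - 55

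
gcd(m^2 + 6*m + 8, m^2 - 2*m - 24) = m + 4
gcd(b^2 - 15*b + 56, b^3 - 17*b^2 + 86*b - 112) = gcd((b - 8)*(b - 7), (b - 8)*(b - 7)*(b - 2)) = b^2 - 15*b + 56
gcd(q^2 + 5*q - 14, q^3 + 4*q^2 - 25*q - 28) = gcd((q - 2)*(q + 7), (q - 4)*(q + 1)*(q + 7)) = q + 7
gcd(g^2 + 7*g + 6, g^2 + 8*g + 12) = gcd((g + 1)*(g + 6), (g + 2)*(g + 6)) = g + 6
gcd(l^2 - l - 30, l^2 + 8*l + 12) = 1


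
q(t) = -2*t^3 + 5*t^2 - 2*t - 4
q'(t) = -6*t^2 + 10*t - 2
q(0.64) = -3.76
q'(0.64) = 1.94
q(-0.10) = -3.75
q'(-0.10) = -3.06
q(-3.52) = 152.22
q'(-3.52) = -111.54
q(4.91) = -130.02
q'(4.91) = -97.55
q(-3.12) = 111.65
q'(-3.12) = -91.61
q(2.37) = -7.28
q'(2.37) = -12.00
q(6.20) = -300.86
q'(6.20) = -170.64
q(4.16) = -69.77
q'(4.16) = -64.23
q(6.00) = -268.00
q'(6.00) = -158.00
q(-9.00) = 1877.00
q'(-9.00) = -578.00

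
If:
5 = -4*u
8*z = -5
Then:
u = -5/4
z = -5/8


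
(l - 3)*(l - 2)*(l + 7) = l^3 + 2*l^2 - 29*l + 42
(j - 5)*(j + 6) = j^2 + j - 30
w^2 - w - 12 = (w - 4)*(w + 3)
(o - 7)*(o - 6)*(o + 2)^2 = o^4 - 9*o^3 - 6*o^2 + 116*o + 168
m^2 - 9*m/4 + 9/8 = (m - 3/2)*(m - 3/4)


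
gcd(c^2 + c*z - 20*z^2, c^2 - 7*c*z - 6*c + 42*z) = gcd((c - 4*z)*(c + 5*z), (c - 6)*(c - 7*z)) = 1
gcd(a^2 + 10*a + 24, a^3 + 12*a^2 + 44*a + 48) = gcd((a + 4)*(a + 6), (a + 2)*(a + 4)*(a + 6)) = a^2 + 10*a + 24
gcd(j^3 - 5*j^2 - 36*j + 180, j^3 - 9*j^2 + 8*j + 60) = j^2 - 11*j + 30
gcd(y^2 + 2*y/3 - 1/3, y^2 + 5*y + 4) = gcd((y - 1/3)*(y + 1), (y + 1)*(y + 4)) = y + 1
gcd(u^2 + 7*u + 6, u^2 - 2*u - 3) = u + 1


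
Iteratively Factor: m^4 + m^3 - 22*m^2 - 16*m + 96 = (m - 2)*(m^3 + 3*m^2 - 16*m - 48) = (m - 2)*(m + 3)*(m^2 - 16) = (m - 2)*(m + 3)*(m + 4)*(m - 4)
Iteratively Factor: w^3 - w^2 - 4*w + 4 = (w + 2)*(w^2 - 3*w + 2) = (w - 1)*(w + 2)*(w - 2)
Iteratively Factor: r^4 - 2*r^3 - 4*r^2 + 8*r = (r - 2)*(r^3 - 4*r) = r*(r - 2)*(r^2 - 4) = r*(r - 2)^2*(r + 2)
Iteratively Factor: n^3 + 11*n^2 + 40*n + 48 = (n + 3)*(n^2 + 8*n + 16) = (n + 3)*(n + 4)*(n + 4)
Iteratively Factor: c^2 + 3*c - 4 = (c - 1)*(c + 4)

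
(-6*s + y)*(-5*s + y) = 30*s^2 - 11*s*y + y^2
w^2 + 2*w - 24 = (w - 4)*(w + 6)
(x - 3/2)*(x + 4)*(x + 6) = x^3 + 17*x^2/2 + 9*x - 36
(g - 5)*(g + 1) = g^2 - 4*g - 5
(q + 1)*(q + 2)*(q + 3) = q^3 + 6*q^2 + 11*q + 6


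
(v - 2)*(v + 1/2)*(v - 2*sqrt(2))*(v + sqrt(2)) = v^4 - 3*v^3/2 - sqrt(2)*v^3 - 5*v^2 + 3*sqrt(2)*v^2/2 + sqrt(2)*v + 6*v + 4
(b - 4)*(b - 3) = b^2 - 7*b + 12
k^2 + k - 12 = (k - 3)*(k + 4)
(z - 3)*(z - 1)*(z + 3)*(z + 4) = z^4 + 3*z^3 - 13*z^2 - 27*z + 36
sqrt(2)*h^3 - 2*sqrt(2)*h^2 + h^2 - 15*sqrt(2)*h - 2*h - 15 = (h - 5)*(h + 3)*(sqrt(2)*h + 1)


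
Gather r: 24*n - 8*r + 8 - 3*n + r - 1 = 21*n - 7*r + 7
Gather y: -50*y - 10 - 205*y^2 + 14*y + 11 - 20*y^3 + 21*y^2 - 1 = -20*y^3 - 184*y^2 - 36*y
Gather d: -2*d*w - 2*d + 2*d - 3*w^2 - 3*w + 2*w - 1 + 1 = -2*d*w - 3*w^2 - w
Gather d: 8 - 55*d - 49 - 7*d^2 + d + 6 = -7*d^2 - 54*d - 35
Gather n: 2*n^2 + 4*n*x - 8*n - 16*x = 2*n^2 + n*(4*x - 8) - 16*x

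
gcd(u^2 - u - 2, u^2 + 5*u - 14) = u - 2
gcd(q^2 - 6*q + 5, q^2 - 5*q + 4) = q - 1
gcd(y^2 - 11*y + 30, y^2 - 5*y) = y - 5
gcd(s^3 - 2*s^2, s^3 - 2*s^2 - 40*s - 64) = 1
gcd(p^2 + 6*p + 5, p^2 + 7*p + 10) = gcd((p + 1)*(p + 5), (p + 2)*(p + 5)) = p + 5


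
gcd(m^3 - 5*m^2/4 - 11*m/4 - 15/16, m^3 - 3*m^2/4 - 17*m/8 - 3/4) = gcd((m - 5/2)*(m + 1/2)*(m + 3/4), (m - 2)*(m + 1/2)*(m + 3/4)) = m^2 + 5*m/4 + 3/8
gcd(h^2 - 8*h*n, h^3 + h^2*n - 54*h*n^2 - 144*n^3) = h - 8*n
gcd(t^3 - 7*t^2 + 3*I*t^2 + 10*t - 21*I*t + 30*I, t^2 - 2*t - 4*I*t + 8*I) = t - 2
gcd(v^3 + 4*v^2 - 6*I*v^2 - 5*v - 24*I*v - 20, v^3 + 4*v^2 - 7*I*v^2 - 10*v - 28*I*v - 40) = v^2 + v*(4 - 5*I) - 20*I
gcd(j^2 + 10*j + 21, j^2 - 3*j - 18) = j + 3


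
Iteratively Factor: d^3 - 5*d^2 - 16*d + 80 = (d - 4)*(d^2 - d - 20) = (d - 5)*(d - 4)*(d + 4)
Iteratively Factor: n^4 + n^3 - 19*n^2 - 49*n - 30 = (n + 1)*(n^3 - 19*n - 30) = (n + 1)*(n + 2)*(n^2 - 2*n - 15) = (n - 5)*(n + 1)*(n + 2)*(n + 3)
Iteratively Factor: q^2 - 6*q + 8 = (q - 4)*(q - 2)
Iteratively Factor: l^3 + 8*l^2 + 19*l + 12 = (l + 4)*(l^2 + 4*l + 3) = (l + 1)*(l + 4)*(l + 3)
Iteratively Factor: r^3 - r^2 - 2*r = (r)*(r^2 - r - 2) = r*(r + 1)*(r - 2)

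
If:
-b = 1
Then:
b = -1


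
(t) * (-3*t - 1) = -3*t^2 - t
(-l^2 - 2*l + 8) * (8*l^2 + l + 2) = -8*l^4 - 17*l^3 + 60*l^2 + 4*l + 16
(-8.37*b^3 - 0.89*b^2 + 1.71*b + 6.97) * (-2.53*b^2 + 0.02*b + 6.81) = 21.1761*b^5 + 2.0843*b^4 - 61.3438*b^3 - 23.6608*b^2 + 11.7845*b + 47.4657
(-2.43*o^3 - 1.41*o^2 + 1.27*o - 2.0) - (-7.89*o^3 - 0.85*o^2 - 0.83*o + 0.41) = 5.46*o^3 - 0.56*o^2 + 2.1*o - 2.41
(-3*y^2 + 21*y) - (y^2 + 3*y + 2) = -4*y^2 + 18*y - 2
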